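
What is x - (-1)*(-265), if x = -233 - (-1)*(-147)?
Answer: -645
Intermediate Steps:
x = -380 (x = -233 - 1*147 = -233 - 147 = -380)
x - (-1)*(-265) = -380 - (-1)*(-265) = -380 - 1*265 = -380 - 265 = -645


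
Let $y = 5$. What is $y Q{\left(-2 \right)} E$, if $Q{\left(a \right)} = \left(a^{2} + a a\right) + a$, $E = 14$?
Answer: $420$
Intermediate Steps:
$Q{\left(a \right)} = a + 2 a^{2}$ ($Q{\left(a \right)} = \left(a^{2} + a^{2}\right) + a = 2 a^{2} + a = a + 2 a^{2}$)
$y Q{\left(-2 \right)} E = 5 - 2 \left(1 + 2 \left(-2\right)\right) 14 = 5 - 2 \left(1 - 4\right) 14 = 5 \left(-2\right) \left(-3\right) 14 = 5 \cdot 6 \cdot 14 = 5 \cdot 84 = 420$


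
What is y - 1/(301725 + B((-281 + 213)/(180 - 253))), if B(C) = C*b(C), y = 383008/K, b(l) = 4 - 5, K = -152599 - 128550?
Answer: -8436099961733/6192547669693 ≈ -1.3623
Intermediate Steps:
K = -281149
b(l) = -1
y = -383008/281149 (y = 383008/(-281149) = 383008*(-1/281149) = -383008/281149 ≈ -1.3623)
B(C) = -C (B(C) = C*(-1) = -C)
y - 1/(301725 + B((-281 + 213)/(180 - 253))) = -383008/281149 - 1/(301725 - (-281 + 213)/(180 - 253)) = -383008/281149 - 1/(301725 - (-68)/(-73)) = -383008/281149 - 1/(301725 - (-68)*(-1)/73) = -383008/281149 - 1/(301725 - 1*68/73) = -383008/281149 - 1/(301725 - 68/73) = -383008/281149 - 1/22025857/73 = -383008/281149 - 1*73/22025857 = -383008/281149 - 73/22025857 = -8436099961733/6192547669693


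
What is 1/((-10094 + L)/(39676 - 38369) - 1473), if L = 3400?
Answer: -1307/1931905 ≈ -0.00067653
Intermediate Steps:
1/((-10094 + L)/(39676 - 38369) - 1473) = 1/((-10094 + 3400)/(39676 - 38369) - 1473) = 1/(-6694/1307 - 1473) = 1/(-1931905/1307) = -1307/1931905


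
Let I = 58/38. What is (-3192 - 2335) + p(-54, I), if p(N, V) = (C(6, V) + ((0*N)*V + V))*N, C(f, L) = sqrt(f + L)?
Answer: -106579/19 - 54*sqrt(2717)/19 ≈ -5757.6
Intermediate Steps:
I = 29/19 (I = 58*(1/38) = 29/19 ≈ 1.5263)
C(f, L) = sqrt(L + f)
p(N, V) = N*(V + sqrt(6 + V)) (p(N, V) = (sqrt(V + 6) + ((0*N)*V + V))*N = (sqrt(6 + V) + (0*V + V))*N = (sqrt(6 + V) + (0 + V))*N = (sqrt(6 + V) + V)*N = (V + sqrt(6 + V))*N = N*(V + sqrt(6 + V)))
(-3192 - 2335) + p(-54, I) = (-3192 - 2335) - 54*(29/19 + sqrt(6 + 29/19)) = -5527 - 54*(29/19 + sqrt(143/19)) = -5527 - 54*(29/19 + sqrt(2717)/19) = -5527 + (-1566/19 - 54*sqrt(2717)/19) = -106579/19 - 54*sqrt(2717)/19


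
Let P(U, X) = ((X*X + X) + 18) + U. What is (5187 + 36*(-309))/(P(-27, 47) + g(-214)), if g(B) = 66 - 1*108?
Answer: -1979/735 ≈ -2.6925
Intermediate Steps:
P(U, X) = 18 + U + X + X² (P(U, X) = ((X² + X) + 18) + U = ((X + X²) + 18) + U = (18 + X + X²) + U = 18 + U + X + X²)
g(B) = -42 (g(B) = 66 - 108 = -42)
(5187 + 36*(-309))/(P(-27, 47) + g(-214)) = (5187 + 36*(-309))/((18 - 27 + 47 + 47²) - 42) = (5187 - 11124)/((18 - 27 + 47 + 2209) - 42) = -5937/(2247 - 42) = -5937/2205 = -5937*1/2205 = -1979/735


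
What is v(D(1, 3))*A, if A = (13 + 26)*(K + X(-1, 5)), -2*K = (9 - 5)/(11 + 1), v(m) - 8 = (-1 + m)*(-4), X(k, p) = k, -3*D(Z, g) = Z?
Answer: -1820/3 ≈ -606.67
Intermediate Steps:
D(Z, g) = -Z/3
v(m) = 12 - 4*m (v(m) = 8 + (-1 + m)*(-4) = 8 + (4 - 4*m) = 12 - 4*m)
K = -⅙ (K = -(9 - 5)/(2*(11 + 1)) = -2/12 = -½*⅓ = -⅙ ≈ -0.16667)
A = -91/2 (A = (13 + 26)*(-⅙ - 1) = 39*(-7/6) = -91/2 ≈ -45.500)
v(D(1, 3))*A = (12 - (-4)/3)*(-91/2) = (12 - 4*(-⅓))*(-91/2) = (12 + 4/3)*(-91/2) = (40/3)*(-91/2) = -1820/3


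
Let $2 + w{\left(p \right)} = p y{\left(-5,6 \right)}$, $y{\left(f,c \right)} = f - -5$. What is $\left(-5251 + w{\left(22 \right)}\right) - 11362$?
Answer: $-16615$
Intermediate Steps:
$y{\left(f,c \right)} = 5 + f$ ($y{\left(f,c \right)} = f + 5 = 5 + f$)
$w{\left(p \right)} = -2$ ($w{\left(p \right)} = -2 + p \left(5 - 5\right) = -2 + p 0 = -2 + 0 = -2$)
$\left(-5251 + w{\left(22 \right)}\right) - 11362 = \left(-5251 - 2\right) - 11362 = -5253 - 11362 = -16615$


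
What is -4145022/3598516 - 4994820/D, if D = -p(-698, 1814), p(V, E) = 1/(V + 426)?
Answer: -2444455799520831/1799258 ≈ -1.3586e+9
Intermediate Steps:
p(V, E) = 1/(426 + V)
D = 1/272 (D = -1/(426 - 698) = -1/(-272) = -1*(-1/272) = 1/272 ≈ 0.0036765)
-4145022/3598516 - 4994820/D = -4145022/3598516 - 4994820/1/272 = -4145022*1/3598516 - 4994820*272 = -2072511/1799258 - 1358591040 = -2444455799520831/1799258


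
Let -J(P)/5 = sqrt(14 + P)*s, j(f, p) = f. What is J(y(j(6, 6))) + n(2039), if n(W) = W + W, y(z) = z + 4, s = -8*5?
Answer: 4078 + 400*sqrt(6) ≈ 5057.8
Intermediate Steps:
s = -40
y(z) = 4 + z
J(P) = 200*sqrt(14 + P) (J(P) = -5*sqrt(14 + P)*(-40) = -(-200)*sqrt(14 + P) = 200*sqrt(14 + P))
n(W) = 2*W
J(y(j(6, 6))) + n(2039) = 200*sqrt(14 + (4 + 6)) + 2*2039 = 200*sqrt(14 + 10) + 4078 = 200*sqrt(24) + 4078 = 200*(2*sqrt(6)) + 4078 = 400*sqrt(6) + 4078 = 4078 + 400*sqrt(6)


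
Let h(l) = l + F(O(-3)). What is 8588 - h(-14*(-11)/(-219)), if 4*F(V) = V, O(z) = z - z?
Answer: 1880926/219 ≈ 8588.7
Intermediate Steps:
O(z) = 0
F(V) = V/4
h(l) = l (h(l) = l + (1/4)*0 = l + 0 = l)
8588 - h(-14*(-11)/(-219)) = 8588 - (-14*(-11))/(-219) = 8588 - 154*(-1)/219 = 8588 - 1*(-154/219) = 8588 + 154/219 = 1880926/219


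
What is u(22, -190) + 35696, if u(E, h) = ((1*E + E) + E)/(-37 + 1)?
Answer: 214165/6 ≈ 35694.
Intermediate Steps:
u(E, h) = -E/12 (u(E, h) = ((E + E) + E)/(-36) = (2*E + E)*(-1/36) = (3*E)*(-1/36) = -E/12)
u(22, -190) + 35696 = -1/12*22 + 35696 = -11/6 + 35696 = 214165/6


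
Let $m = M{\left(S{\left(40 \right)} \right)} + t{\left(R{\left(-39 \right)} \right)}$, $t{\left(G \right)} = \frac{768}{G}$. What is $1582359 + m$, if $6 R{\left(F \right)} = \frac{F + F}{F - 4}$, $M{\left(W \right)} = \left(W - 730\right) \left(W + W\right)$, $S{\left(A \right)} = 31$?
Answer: $\frac{20040297}{13} \approx 1.5416 \cdot 10^{6}$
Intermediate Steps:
$M{\left(W \right)} = 2 W \left(-730 + W\right)$ ($M{\left(W \right)} = \left(-730 + W\right) 2 W = 2 W \left(-730 + W\right)$)
$R{\left(F \right)} = \frac{F}{3 \left(-4 + F\right)}$ ($R{\left(F \right)} = \frac{\left(F + F\right) \frac{1}{F - 4}}{6} = \frac{2 F \frac{1}{-4 + F}}{6} = \frac{F}{3 \left(-4 + F\right)}$)
$m = - \frac{530370}{13}$ ($m = 2 \cdot 31 \left(-730 + 31\right) + \frac{768}{\frac{1}{3} \left(-39\right) \frac{1}{-4 - 39}} = 2 \cdot 31 \left(-699\right) + \frac{768}{\frac{1}{3} \left(-39\right) \frac{1}{-43}} = -43338 + \frac{768}{\frac{1}{3} \left(-39\right) \left(- \frac{1}{43}\right)} = -43338 + \frac{768}{\frac{13}{43}} = -43338 + 768 \cdot \frac{43}{13} = -43338 + \frac{33024}{13} = - \frac{530370}{13} \approx -40798.0$)
$1582359 + m = 1582359 - \frac{530370}{13} = \frac{20040297}{13}$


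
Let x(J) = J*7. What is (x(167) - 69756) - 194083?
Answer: -262670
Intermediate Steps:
x(J) = 7*J
(x(167) - 69756) - 194083 = (7*167 - 69756) - 194083 = (1169 - 69756) - 194083 = -68587 - 194083 = -262670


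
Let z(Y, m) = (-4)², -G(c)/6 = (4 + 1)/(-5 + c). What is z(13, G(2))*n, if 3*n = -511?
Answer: -8176/3 ≈ -2725.3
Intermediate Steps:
n = -511/3 (n = (⅓)*(-511) = -511/3 ≈ -170.33)
G(c) = -30/(-5 + c) (G(c) = -6*(4 + 1)/(-5 + c) = -30/(-5 + c))
z(Y, m) = 16
z(13, G(2))*n = 16*(-511/3) = -8176/3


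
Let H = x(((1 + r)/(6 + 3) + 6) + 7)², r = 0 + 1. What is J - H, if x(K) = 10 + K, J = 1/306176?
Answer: -13374073775/24800256 ≈ -539.27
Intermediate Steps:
r = 1
J = 1/306176 ≈ 3.2661e-6
H = 43681/81 (H = (10 + (((1 + 1)/(6 + 3) + 6) + 7))² = (10 + ((2/9 + 6) + 7))² = (10 + (56/9 + 7))² = (10 + 119/9)² = (209/9)² = 43681/81 ≈ 539.27)
J - H = 1/306176 - 1*43681/81 = 1/306176 - 43681/81 = -13374073775/24800256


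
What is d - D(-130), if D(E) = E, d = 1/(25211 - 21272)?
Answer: 512071/3939 ≈ 130.00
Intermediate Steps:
d = 1/3939 ≈ 0.00025387
d - D(-130) = 1/3939 - 1*(-130) = 1/3939 + 130 = 512071/3939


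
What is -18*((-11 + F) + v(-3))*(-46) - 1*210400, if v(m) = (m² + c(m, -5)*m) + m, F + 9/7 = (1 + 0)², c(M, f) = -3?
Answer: -1451272/7 ≈ -2.0732e+5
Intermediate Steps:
F = -2/7 (F = -9/7 + (1 + 0)² = -9/7 + 1² = -9/7 + 1 = -2/7 ≈ -0.28571)
v(m) = m² - 2*m (v(m) = (m² - 3*m) + m = m² - 2*m)
-18*((-11 + F) + v(-3))*(-46) - 1*210400 = -18*((-11 - 2/7) - 3*(-2 - 3))*(-46) - 1*210400 = -18*(-79/7 - 3*(-5))*(-46) - 210400 = -18*(-79/7 + 15)*(-46) - 210400 = -18*26/7*(-46) - 210400 = -468/7*(-46) - 210400 = 21528/7 - 210400 = -1451272/7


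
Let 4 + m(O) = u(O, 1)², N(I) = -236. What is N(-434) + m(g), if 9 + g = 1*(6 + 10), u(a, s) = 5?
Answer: -215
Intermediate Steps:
g = 7 (g = -9 + 1*(6 + 10) = -9 + 1*16 = -9 + 16 = 7)
m(O) = 21 (m(O) = -4 + 5² = -4 + 25 = 21)
N(-434) + m(g) = -236 + 21 = -215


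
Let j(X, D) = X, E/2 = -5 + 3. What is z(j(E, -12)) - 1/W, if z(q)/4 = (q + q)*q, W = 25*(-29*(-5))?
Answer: 463999/3625 ≈ 128.00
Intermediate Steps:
E = -4 (E = 2*(-5 + 3) = 2*(-2) = -4)
W = 3625 (W = 25*145 = 3625)
z(q) = 8*q² (z(q) = 4*((q + q)*q) = 4*((2*q)*q) = 4*(2*q²) = 8*q²)
z(j(E, -12)) - 1/W = 8*(-4)² - 1/3625 = 8*16 - 1*1/3625 = 128 - 1/3625 = 463999/3625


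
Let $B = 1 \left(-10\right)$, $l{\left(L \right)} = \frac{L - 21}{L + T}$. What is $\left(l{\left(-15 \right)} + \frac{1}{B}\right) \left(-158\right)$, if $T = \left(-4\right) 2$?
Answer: $- \frac{26623}{115} \approx -231.5$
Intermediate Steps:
$T = -8$
$l{\left(L \right)} = \frac{-21 + L}{-8 + L}$ ($l{\left(L \right)} = \frac{L - 21}{L - 8} = \frac{-21 + L}{-8 + L}$)
$B = -10$
$\left(l{\left(-15 \right)} + \frac{1}{B}\right) \left(-158\right) = \left(\frac{-21 - 15}{-8 - 15} + \frac{1}{-10}\right) \left(-158\right) = \left(\frac{1}{-23} \left(-36\right) - \frac{1}{10}\right) \left(-158\right) = \left(\left(- \frac{1}{23}\right) \left(-36\right) - \frac{1}{10}\right) \left(-158\right) = \left(\frac{36}{23} - \frac{1}{10}\right) \left(-158\right) = \frac{337}{230} \left(-158\right) = - \frac{26623}{115}$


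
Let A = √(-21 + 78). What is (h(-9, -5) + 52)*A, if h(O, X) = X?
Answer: 47*√57 ≈ 354.84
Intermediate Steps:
A = √57 ≈ 7.5498
(h(-9, -5) + 52)*A = (-5 + 52)*√57 = 47*√57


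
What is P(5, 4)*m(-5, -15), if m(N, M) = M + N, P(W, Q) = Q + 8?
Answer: -240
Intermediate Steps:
P(W, Q) = 8 + Q
P(5, 4)*m(-5, -15) = (8 + 4)*(-15 - 5) = 12*(-20) = -240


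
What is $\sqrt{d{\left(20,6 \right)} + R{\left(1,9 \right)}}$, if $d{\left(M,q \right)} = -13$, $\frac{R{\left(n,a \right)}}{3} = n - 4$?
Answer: $i \sqrt{22} \approx 4.6904 i$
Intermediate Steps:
$R{\left(n,a \right)} = -12 + 3 n$ ($R{\left(n,a \right)} = 3 \left(n - 4\right) = 3 \left(-4 + n\right) = -12 + 3 n$)
$\sqrt{d{\left(20,6 \right)} + R{\left(1,9 \right)}} = \sqrt{-13 + \left(-12 + 3 \cdot 1\right)} = \sqrt{-13 + \left(-12 + 3\right)} = \sqrt{-13 - 9} = \sqrt{-22} = i \sqrt{22}$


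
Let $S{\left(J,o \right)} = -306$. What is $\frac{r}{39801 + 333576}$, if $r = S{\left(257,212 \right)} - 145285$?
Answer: $- \frac{145591}{373377} \approx -0.38993$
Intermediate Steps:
$r = -145591$ ($r = -306 - 145285 = -145591$)
$\frac{r}{39801 + 333576} = - \frac{145591}{39801 + 333576} = - \frac{145591}{373377}$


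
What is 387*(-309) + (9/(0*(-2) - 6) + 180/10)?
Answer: -239133/2 ≈ -1.1957e+5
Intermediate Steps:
387*(-309) + (9/(0*(-2) - 6) + 180/10) = -119583 + (9/(0 - 6) + 180*(⅒)) = -119583 + (9/(-6) + 18) = -119583 + (9*(-⅙) + 18) = -119583 + (-3/2 + 18) = -119583 + 33/2 = -239133/2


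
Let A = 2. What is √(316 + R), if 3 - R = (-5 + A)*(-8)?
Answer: √295 ≈ 17.176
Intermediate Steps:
R = -21 (R = 3 - (-5 + 2)*(-8) = 3 - (-3)*(-8) = 3 - 1*24 = 3 - 24 = -21)
√(316 + R) = √(316 - 21) = √295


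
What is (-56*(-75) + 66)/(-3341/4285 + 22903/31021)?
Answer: -283528993005/2750903 ≈ -1.0307e+5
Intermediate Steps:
(-56*(-75) + 66)/(-3341/4285 + 22903/31021) = (4200 + 66)/(-3341*1/4285 + 22903*(1/31021)) = 4266/(-3341/4285 + 22903/31021) = 4266/(-5501806/132924985) = 4266*(-132924985/5501806) = -283528993005/2750903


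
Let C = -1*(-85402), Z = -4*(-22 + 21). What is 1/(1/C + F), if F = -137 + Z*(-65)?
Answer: -85402/33904593 ≈ -0.0025189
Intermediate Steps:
Z = 4 (Z = -4*(-1) = 4)
F = -397 (F = -137 + 4*(-65) = -137 - 260 = -397)
C = 85402
1/(1/C + F) = 1/(1/85402 - 397) = 1/(-33904593/85402) = -85402/33904593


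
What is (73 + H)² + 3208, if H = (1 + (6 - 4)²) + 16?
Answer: 12044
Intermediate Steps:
H = 21 (H = (1 + 2²) + 16 = (1 + 4) + 16 = 5 + 16 = 21)
(73 + H)² + 3208 = (73 + 21)² + 3208 = 94² + 3208 = 8836 + 3208 = 12044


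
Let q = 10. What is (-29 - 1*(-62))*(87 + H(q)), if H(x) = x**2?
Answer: 6171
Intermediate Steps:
(-29 - 1*(-62))*(87 + H(q)) = (-29 - 1*(-62))*(87 + 10**2) = (-29 + 62)*(87 + 100) = 33*187 = 6171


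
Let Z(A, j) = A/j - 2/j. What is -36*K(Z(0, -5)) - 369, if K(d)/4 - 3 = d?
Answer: -4293/5 ≈ -858.60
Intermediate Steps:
Z(A, j) = -2/j + A/j
K(d) = 12 + 4*d
-36*K(Z(0, -5)) - 369 = -36*(12 + 4*((-2 + 0)/(-5))) - 369 = -36*(12 + 4*(-1/5*(-2))) - 369 = -36*(12 + 4*(2/5)) - 369 = -36*(12 + 8/5) - 369 = -36*68/5 - 369 = -2448/5 - 369 = -4293/5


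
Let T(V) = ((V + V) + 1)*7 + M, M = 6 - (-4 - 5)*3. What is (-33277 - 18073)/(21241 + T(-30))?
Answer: -51350/20861 ≈ -2.4615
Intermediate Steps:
M = 33 (M = 6 - (-9)*3 = 6 - 1*(-27) = 6 + 27 = 33)
T(V) = 40 + 14*V (T(V) = ((V + V) + 1)*7 + 33 = (2*V + 1)*7 + 33 = (1 + 2*V)*7 + 33 = (7 + 14*V) + 33 = 40 + 14*V)
(-33277 - 18073)/(21241 + T(-30)) = (-33277 - 18073)/(21241 + (40 + 14*(-30))) = -51350/(21241 + (40 - 420)) = -51350/(21241 - 380) = -51350/20861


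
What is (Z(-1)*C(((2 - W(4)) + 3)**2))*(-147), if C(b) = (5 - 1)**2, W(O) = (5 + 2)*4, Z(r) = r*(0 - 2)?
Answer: -4704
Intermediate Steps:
Z(r) = -2*r (Z(r) = r*(-2) = -2*r)
W(O) = 28 (W(O) = 7*4 = 28)
C(b) = 16 (C(b) = 4**2 = 16)
(Z(-1)*C(((2 - W(4)) + 3)**2))*(-147) = (-2*(-1)*16)*(-147) = (2*16)*(-147) = 32*(-147) = -4704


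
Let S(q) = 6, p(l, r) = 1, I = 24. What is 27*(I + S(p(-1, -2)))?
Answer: 810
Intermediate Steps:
27*(I + S(p(-1, -2))) = 27*(24 + 6) = 27*30 = 810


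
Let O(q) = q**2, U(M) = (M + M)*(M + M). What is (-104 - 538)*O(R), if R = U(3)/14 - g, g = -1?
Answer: -401250/49 ≈ -8188.8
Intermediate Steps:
U(M) = 4*M**2 (U(M) = (2*M)*(2*M) = 4*M**2)
R = 25/7 (R = (4*3**2)/14 - 1*(-1) = (4*9)*(1/14) + 1 = 36*(1/14) + 1 = 18/7 + 1 = 25/7 ≈ 3.5714)
(-104 - 538)*O(R) = (-104 - 538)*(25/7)**2 = -642*625/49 = -401250/49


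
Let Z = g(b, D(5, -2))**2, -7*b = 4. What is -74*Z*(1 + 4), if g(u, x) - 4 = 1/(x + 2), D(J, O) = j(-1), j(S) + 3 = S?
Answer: -9065/2 ≈ -4532.5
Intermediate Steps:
j(S) = -3 + S
D(J, O) = -4 (D(J, O) = -3 - 1 = -4)
b = -4/7 (b = -1/7*4 = -4/7 ≈ -0.57143)
g(u, x) = 4 + 1/(2 + x) (g(u, x) = 4 + 1/(x + 2) = 4 + 1/(2 + x))
Z = 49/4 (Z = ((9 + 4*(-4))/(2 - 4))**2 = ((9 - 16)/(-2))**2 = (-1/2*(-7))**2 = (7/2)**2 = 49/4 ≈ 12.250)
-74*Z*(1 + 4) = -1813*(1 + 4)/2 = -1813*5/2 = -74*245/4 = -9065/2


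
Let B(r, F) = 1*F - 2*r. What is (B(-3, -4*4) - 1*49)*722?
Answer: -42598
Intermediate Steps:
B(r, F) = F - 2*r
(B(-3, -4*4) - 1*49)*722 = ((-4*4 - 2*(-3)) - 1*49)*722 = ((-16 + 6) - 49)*722 = (-10 - 49)*722 = -59*722 = -42598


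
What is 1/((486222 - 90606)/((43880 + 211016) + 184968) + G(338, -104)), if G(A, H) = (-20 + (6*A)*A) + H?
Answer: 54983/37682098672 ≈ 1.4591e-6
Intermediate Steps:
G(A, H) = -20 + H + 6*A² (G(A, H) = (-20 + 6*A²) + H = -20 + H + 6*A²)
1/((486222 - 90606)/((43880 + 211016) + 184968) + G(338, -104)) = 1/((486222 - 90606)/((43880 + 211016) + 184968) + (-20 - 104 + 6*338²)) = 1/(395616/(254896 + 184968) + (-20 - 104 + 6*114244)) = 1/(395616/439864 + (-20 - 104 + 685464)) = 1/(395616*(1/439864) + 685340) = 1/(49452/54983 + 685340) = 1/(37682098672/54983) = 54983/37682098672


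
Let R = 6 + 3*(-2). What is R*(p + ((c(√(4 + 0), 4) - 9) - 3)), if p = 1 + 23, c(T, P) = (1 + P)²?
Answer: 0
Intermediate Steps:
R = 0 (R = 6 - 6 = 0)
p = 24
R*(p + ((c(√(4 + 0), 4) - 9) - 3)) = 0*(24 + (((1 + 4)² - 9) - 3)) = 0*(24 + ((5² - 9) - 3)) = 0*(24 + ((25 - 9) - 3)) = 0*(24 + (16 - 3)) = 0*(24 + 13) = 0*37 = 0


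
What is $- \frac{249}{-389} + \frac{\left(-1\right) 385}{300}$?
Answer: $- \frac{15013}{23340} \approx -0.64323$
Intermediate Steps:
$- \frac{249}{-389} + \frac{\left(-1\right) 385}{300} = \left(-249\right) \left(- \frac{1}{389}\right) - \frac{77}{60} = \frac{249}{389} - \frac{77}{60} = - \frac{15013}{23340}$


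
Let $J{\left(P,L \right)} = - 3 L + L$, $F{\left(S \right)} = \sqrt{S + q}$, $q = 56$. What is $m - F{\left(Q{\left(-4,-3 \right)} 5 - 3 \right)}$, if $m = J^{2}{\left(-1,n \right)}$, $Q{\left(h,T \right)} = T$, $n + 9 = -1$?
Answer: $400 - \sqrt{38} \approx 393.84$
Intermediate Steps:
$n = -10$ ($n = -9 - 1 = -10$)
$F{\left(S \right)} = \sqrt{56 + S}$ ($F{\left(S \right)} = \sqrt{S + 56} = \sqrt{56 + S}$)
$J{\left(P,L \right)} = - 2 L$
$m = 400$ ($m = \left(\left(-2\right) \left(-10\right)\right)^{2} = 20^{2} = 400$)
$m - F{\left(Q{\left(-4,-3 \right)} 5 - 3 \right)} = 400 - \sqrt{56 - 18} = 400 - \sqrt{38}$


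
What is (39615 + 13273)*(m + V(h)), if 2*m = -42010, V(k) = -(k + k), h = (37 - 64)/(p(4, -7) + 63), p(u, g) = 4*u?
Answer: -87759226808/79 ≈ -1.1109e+9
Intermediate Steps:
h = -27/79 (h = (37 - 64)/(4*4 + 63) = -27/(16 + 63) = -27/79 ≈ -0.34177)
V(k) = -2*k
m = -21005 (m = (½)*(-42010) = -21005)
(39615 + 13273)*(m + V(h)) = (39615 + 13273)*(-21005 - 2*(-27/79)) = 52888*(-21005 + 54/79) = 52888*(-1659341/79) = -87759226808/79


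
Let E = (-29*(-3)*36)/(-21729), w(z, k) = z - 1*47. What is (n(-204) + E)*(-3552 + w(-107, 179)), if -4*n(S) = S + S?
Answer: -2734071852/7243 ≈ -3.7748e+5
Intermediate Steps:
n(S) = -S/2 (n(S) = -(S + S)/4 = -S/2)
w(z, k) = -47 + z (w(z, k) = z - 47 = -47 + z)
E = -1044/7243 (E = (87*36)*(-1/21729) = 3132*(-1/21729) = -1044/7243 ≈ -0.14414)
(n(-204) + E)*(-3552 + w(-107, 179)) = (-½*(-204) - 1044/7243)*(-3552 + (-47 - 107)) = (102 - 1044/7243)*(-3552 - 154) = (737742/7243)*(-3706) = -2734071852/7243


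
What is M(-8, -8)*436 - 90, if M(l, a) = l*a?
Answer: 27814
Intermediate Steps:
M(l, a) = a*l
M(-8, -8)*436 - 90 = -8*(-8)*436 - 90 = 64*436 - 90 = 27904 - 90 = 27814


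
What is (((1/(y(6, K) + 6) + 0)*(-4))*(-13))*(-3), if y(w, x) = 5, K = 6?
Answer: -156/11 ≈ -14.182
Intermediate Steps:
(((1/(y(6, K) + 6) + 0)*(-4))*(-13))*(-3) = (((1/(5 + 6) + 0)*(-4))*(-13))*(-3) = (((1/11 + 0)*(-4))*(-13))*(-3) = (((1/11)*(-4))*(-13))*(-3) = -4/11*(-13)*(-3) = (52/11)*(-3) = -156/11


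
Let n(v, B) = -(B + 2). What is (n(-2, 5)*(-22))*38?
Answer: 5852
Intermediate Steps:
n(v, B) = -2 - B (n(v, B) = -(2 + B) = -2 - B)
(n(-2, 5)*(-22))*38 = ((-2 - 1*5)*(-22))*38 = ((-2 - 5)*(-22))*38 = -7*(-22)*38 = 154*38 = 5852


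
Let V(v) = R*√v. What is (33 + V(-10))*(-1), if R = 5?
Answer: -33 - 5*I*√10 ≈ -33.0 - 15.811*I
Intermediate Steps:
V(v) = 5*√v
(33 + V(-10))*(-1) = (33 + 5*√(-10))*(-1) = (33 + 5*(I*√10))*(-1) = (33 + 5*I*√10)*(-1) = -33 - 5*I*√10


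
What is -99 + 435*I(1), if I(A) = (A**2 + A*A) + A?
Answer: 1206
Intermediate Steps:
I(A) = A + 2*A**2 (I(A) = (A**2 + A**2) + A = 2*A**2 + A = A + 2*A**2)
-99 + 435*I(1) = -99 + 435*(1*(1 + 2*1)) = -99 + 435*(1*(1 + 2)) = -99 + 435*(1*3) = -99 + 435*3 = -99 + 1305 = 1206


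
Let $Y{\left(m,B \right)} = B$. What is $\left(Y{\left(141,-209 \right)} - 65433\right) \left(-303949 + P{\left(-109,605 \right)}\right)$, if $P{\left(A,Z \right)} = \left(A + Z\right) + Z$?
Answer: $19879548416$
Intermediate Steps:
$P{\left(A,Z \right)} = A + 2 Z$
$\left(Y{\left(141,-209 \right)} - 65433\right) \left(-303949 + P{\left(-109,605 \right)}\right) = \left(-209 - 65433\right) \left(-303949 + \left(-109 + 2 \cdot 605\right)\right) = - 65642 \left(-303949 + \left(-109 + 1210\right)\right) = - 65642 \left(-303949 + 1101\right) = \left(-65642\right) \left(-302848\right) = 19879548416$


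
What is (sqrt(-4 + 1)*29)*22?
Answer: 638*I*sqrt(3) ≈ 1105.0*I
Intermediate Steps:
(sqrt(-4 + 1)*29)*22 = (sqrt(-3)*29)*22 = ((I*sqrt(3))*29)*22 = (29*I*sqrt(3))*22 = 638*I*sqrt(3)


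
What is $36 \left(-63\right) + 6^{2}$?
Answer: $-2232$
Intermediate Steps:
$36 \left(-63\right) + 6^{2} = -2268 + 36 = -2232$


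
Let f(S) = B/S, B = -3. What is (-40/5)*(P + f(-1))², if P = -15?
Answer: -1152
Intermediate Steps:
f(S) = -3/S
(-40/5)*(P + f(-1))² = (-40/5)*(-15 - 3/(-1))² = (-40*⅕)*(-15 - 3*(-1))² = -8*(-15 + 3)² = -8*(-12)² = -8*144 = -1152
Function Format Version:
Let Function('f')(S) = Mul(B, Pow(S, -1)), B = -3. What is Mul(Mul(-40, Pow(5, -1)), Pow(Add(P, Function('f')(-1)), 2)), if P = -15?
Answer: -1152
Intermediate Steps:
Function('f')(S) = Mul(-3, Pow(S, -1))
Mul(Mul(-40, Pow(5, -1)), Pow(Add(P, Function('f')(-1)), 2)) = Mul(Mul(-40, Pow(5, -1)), Pow(Add(-15, Mul(-3, Pow(-1, -1))), 2)) = Mul(Mul(-40, Rational(1, 5)), Pow(Add(-15, Mul(-3, -1)), 2)) = Mul(-8, Pow(Add(-15, 3), 2)) = Mul(-8, Pow(-12, 2)) = Mul(-8, 144) = -1152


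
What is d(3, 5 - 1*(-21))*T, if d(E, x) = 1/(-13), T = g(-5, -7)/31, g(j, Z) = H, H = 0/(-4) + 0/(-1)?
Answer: 0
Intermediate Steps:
H = 0 (H = 0*(-1/4) + 0*(-1) = 0 + 0 = 0)
g(j, Z) = 0
T = 0 (T = 0/31 = 0*(1/31) = 0)
d(E, x) = -1/13
d(3, 5 - 1*(-21))*T = -1/13*0 = 0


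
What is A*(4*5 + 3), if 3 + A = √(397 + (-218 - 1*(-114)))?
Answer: -69 + 23*√293 ≈ 324.70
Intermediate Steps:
A = -3 + √293 (A = -3 + √(397 + (-218 - 1*(-114))) = -3 + √(397 + (-218 + 114)) = -3 + √(397 - 104) = -3 + √293 ≈ 14.117)
A*(4*5 + 3) = (-3 + √293)*(4*5 + 3) = (-3 + √293)*(20 + 3) = (-3 + √293)*23 = -69 + 23*√293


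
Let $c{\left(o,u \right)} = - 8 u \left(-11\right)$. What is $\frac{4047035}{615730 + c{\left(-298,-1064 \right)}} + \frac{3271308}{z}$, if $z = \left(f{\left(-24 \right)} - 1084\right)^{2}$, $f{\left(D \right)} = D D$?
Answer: $\frac{344042175553}{16841837284} \approx 20.428$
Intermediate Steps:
$c{\left(o,u \right)} = 88 u$
$f{\left(D \right)} = D^{2}$
$z = 258064$ ($z = \left(\left(-24\right)^{2} - 1084\right)^{2} = \left(576 - 1084\right)^{2} = \left(-508\right)^{2} = 258064$)
$\frac{4047035}{615730 + c{\left(-298,-1064 \right)}} + \frac{3271308}{z} = \frac{4047035}{615730 + 88 \left(-1064\right)} + \frac{3271308}{258064} = \frac{4047035}{615730 - 93632} + 3271308 \cdot \frac{1}{258064} = \frac{4047035}{522098} + \frac{817827}{64516} = \frac{344042175553}{16841837284}$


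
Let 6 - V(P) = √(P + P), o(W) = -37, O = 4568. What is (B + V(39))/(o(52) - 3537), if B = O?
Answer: -2287/1787 + √78/3574 ≈ -1.2773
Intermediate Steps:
V(P) = 6 - √2*√P (V(P) = 6 - √(P + P) = 6 - √(2*P) = 6 - √2*√P)
B = 4568
(B + V(39))/(o(52) - 3537) = (4568 + (6 - √2*√39))/(-37 - 3537) = (4568 + (6 - √78))/(-3574) = (4574 - √78)*(-1/3574) = -2287/1787 + √78/3574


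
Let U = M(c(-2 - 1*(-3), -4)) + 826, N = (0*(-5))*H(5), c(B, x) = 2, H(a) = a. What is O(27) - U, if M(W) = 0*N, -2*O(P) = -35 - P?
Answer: -795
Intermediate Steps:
O(P) = 35/2 + P/2 (O(P) = -(-35 - P)/2 = 35/2 + P/2)
N = 0 (N = (0*(-5))*5 = 0*5 = 0)
M(W) = 0 (M(W) = 0*0 = 0)
U = 826 (U = 0 + 826 = 826)
O(27) - U = (35/2 + (½)*27) - 1*826 = (35/2 + 27/2) - 826 = 31 - 826 = -795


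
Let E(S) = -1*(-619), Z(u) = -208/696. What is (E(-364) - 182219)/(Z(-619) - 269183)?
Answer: 15799200/23418947 ≈ 0.67463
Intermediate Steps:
Z(u) = -26/87 (Z(u) = -208*1/696 = -26/87)
E(S) = 619
(E(-364) - 182219)/(Z(-619) - 269183) = (619 - 182219)/(-26/87 - 269183) = -181600/(-23418947/87) = -181600*(-87/23418947) = 15799200/23418947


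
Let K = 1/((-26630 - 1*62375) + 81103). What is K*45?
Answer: -5/878 ≈ -0.0056948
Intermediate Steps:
K = -1/7902 (K = 1/((-26630 - 62375) + 81103) = 1/(-89005 + 81103) = 1/(-7902) = -1/7902 ≈ -0.00012655)
K*45 = -1/7902*45 = -5/878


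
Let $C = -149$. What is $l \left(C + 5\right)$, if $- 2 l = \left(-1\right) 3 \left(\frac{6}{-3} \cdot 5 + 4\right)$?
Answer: $1296$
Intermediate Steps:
$l = -9$ ($l = - \frac{\left(-1\right) 3 \left(\frac{6}{-3} \cdot 5 + 4\right)}{2} = - \frac{\left(-3\right) \left(6 \left(- \frac{1}{3}\right) 5 + 4\right)}{2} = - \frac{\left(-3\right) \left(\left(-2\right) 5 + 4\right)}{2} = - \frac{\left(-3\right) \left(-10 + 4\right)}{2} = - \frac{\left(-3\right) \left(-6\right)}{2} = \left(- \frac{1}{2}\right) 18 = -9$)
$l \left(C + 5\right) = - 9 \left(-149 + 5\right) = \left(-9\right) \left(-144\right) = 1296$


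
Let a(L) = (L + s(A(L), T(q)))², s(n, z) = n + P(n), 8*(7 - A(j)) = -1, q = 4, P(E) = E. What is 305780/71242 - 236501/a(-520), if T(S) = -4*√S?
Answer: 490916324874/145779975509 ≈ 3.3675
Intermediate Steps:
A(j) = 57/8 (A(j) = 7 - ⅛*(-1) = 7 + ⅛ = 57/8)
s(n, z) = 2*n (s(n, z) = n + n = 2*n)
a(L) = (57/4 + L)² (a(L) = (L + 2*(57/8))² = (L + 57/4)² = (57/4 + L)²)
305780/71242 - 236501/a(-520) = 305780/71242 - 236501*16/(57 + 4*(-520))² = 305780*(1/71242) - 236501*16/(57 - 2080)² = 152890/35621 - 236501/((1/16)*(-2023)²) = 152890/35621 - 236501/((1/16)*4092529) = 152890/35621 - 236501/4092529/16 = 152890/35621 - 236501*16/4092529 = 152890/35621 - 3784016/4092529 = 490916324874/145779975509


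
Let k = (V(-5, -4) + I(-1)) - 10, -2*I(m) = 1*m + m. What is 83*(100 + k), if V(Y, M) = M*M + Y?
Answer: 8466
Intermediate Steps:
V(Y, M) = Y + M² (V(Y, M) = M² + Y = Y + M²)
I(m) = -m (I(m) = -(1*m + m)/2 = -(m + m)/2 = -m)
k = 2 (k = ((-5 + (-4)²) - 1*(-1)) - 10 = ((-5 + 16) + 1) - 10 = (11 + 1) - 10 = 12 - 10 = 2)
83*(100 + k) = 83*(100 + 2) = 83*102 = 8466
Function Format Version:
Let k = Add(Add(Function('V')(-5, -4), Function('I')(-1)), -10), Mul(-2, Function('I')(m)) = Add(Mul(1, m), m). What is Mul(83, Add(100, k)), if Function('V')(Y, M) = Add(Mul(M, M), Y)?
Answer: 8466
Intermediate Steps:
Function('V')(Y, M) = Add(Y, Pow(M, 2)) (Function('V')(Y, M) = Add(Pow(M, 2), Y) = Add(Y, Pow(M, 2)))
Function('I')(m) = Mul(-1, m) (Function('I')(m) = Mul(Rational(-1, 2), Add(Mul(1, m), m)) = Mul(Rational(-1, 2), Add(m, m)) = Mul(Rational(-1, 2), Mul(2, m)) = Mul(-1, m))
k = 2 (k = Add(Add(Add(-5, Pow(-4, 2)), Mul(-1, -1)), -10) = Add(Add(Add(-5, 16), 1), -10) = Add(Add(11, 1), -10) = Add(12, -10) = 2)
Mul(83, Add(100, k)) = Mul(83, Add(100, 2)) = Mul(83, 102) = 8466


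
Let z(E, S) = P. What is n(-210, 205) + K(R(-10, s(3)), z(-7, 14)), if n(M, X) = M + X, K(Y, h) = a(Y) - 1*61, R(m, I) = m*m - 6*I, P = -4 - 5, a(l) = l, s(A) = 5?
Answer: 4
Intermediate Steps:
P = -9
R(m, I) = m² - 6*I
z(E, S) = -9
K(Y, h) = -61 + Y (K(Y, h) = Y - 1*61 = Y - 61 = -61 + Y)
n(-210, 205) + K(R(-10, s(3)), z(-7, 14)) = (-210 + 205) + (-61 + ((-10)² - 6*5)) = -5 + (-61 + (100 - 30)) = -5 + (-61 + 70) = -5 + 9 = 4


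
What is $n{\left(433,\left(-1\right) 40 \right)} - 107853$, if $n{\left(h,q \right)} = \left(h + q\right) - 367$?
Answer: $-107827$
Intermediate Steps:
$n{\left(h,q \right)} = -367 + h + q$
$n{\left(433,\left(-1\right) 40 \right)} - 107853 = \left(-367 + 433 - 40\right) - 107853 = 26 - 107853 = -107827$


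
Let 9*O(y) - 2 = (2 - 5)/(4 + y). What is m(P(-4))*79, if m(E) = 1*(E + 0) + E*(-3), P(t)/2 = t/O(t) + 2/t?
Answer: 158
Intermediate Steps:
O(y) = 2/9 - 1/(3*(4 + y)) (O(y) = 2/9 + ((2 - 5)/(4 + y))/9 = 2/9 + (-3/(4 + y))/9 = 2/9 - 1/(3*(4 + y)))
P(t) = 4/t + 18*t*(4 + t)/(5 + 2*t) (P(t) = 2*(t/(((5 + 2*t)/(9*(4 + t)))) + 2/t) = 2*(t*(9*(4 + t)/(5 + 2*t)) + 2/t) = 2*(9*t*(4 + t)/(5 + 2*t) + 2/t) = 2*(2/t + 9*t*(4 + t)/(5 + 2*t)) = 4/t + 18*t*(4 + t)/(5 + 2*t))
m(E) = -2*E (m(E) = 1*E - 3*E = E - 3*E = -2*E)
m(P(-4))*79 = -4*(10 + 4*(-4) + 9*(-4)**2*(4 - 4))/((-4)*(5 + 2*(-4)))*79 = -4*(-1)*(10 - 16 + 9*16*0)/(4*(5 - 8))*79 = -4*(-1)*(10 - 16 + 0)/(4*(-3))*79 = -4*(-1)*(-1)*(-6)/(4*3)*79 = -2*(-1)*79 = 2*79 = 158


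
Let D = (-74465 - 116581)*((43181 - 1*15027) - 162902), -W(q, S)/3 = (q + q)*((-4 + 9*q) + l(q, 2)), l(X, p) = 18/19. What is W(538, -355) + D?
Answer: 488821479432/19 ≈ 2.5727e+10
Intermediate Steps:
l(X, p) = 18/19 (l(X, p) = 18*(1/19) = 18/19)
W(q, S) = -6*q*(-58/19 + 9*q) (W(q, S) = -3*(q + q)*((-4 + 9*q) + 18/19) = -3*2*q*(-58/19 + 9*q) = -6*q*(-58/19 + 9*q))
D = 25743066408 (D = -191046*((43181 - 15027) - 162902) = -191046*(28154 - 162902) = -191046*(-134748) = 25743066408)
W(538, -355) + D = (6/19)*538*(58 - 171*538) + 25743066408 = (6/19)*538*(58 - 91998) + 25743066408 = (6/19)*538*(-91940) + 25743066408 = -296782320/19 + 25743066408 = 488821479432/19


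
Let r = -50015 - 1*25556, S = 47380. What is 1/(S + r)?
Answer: -1/28191 ≈ -3.5472e-5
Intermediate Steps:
r = -75571 (r = -50015 - 25556 = -75571)
1/(S + r) = 1/(47380 - 75571) = 1/(-28191) = -1/28191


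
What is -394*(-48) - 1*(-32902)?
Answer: 51814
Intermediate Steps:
-394*(-48) - 1*(-32902) = 18912 + 32902 = 51814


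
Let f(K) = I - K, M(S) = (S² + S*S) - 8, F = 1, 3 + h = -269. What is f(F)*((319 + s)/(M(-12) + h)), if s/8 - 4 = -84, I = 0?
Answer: 321/8 ≈ 40.125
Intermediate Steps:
h = -272 (h = -3 - 269 = -272)
s = -640 (s = 32 + 8*(-84) = 32 - 672 = -640)
M(S) = -8 + 2*S² (M(S) = (S² + S²) - 8 = 2*S² - 8 = -8 + 2*S²)
f(K) = -K (f(K) = 0 - K = -K)
f(F)*((319 + s)/(M(-12) + h)) = (-1*1)*((319 - 640)/((-8 + 2*(-12)²) - 272)) = -(-321)/((-8 + 2*144) - 272) = -(-321)/((-8 + 288) - 272) = -(-321)/(280 - 272) = -(-321)/8 = -1*(-321/8) = 321/8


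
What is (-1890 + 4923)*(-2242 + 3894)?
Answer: 5010516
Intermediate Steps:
(-1890 + 4923)*(-2242 + 3894) = 3033*1652 = 5010516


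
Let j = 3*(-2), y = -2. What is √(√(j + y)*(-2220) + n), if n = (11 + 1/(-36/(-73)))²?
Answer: √(219961 - 5754240*I*√2)/36 ≈ 56.794 - 55.28*I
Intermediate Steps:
j = -6
n = 219961/1296 (n = (11 + 1/(-36*(-1/73)))² = (11 + 1/(36/73))² = (11 + 73/36)² = (469/36)² = 219961/1296 ≈ 169.72)
√(√(j + y)*(-2220) + n) = √(√(-6 - 2)*(-2220) + 219961/1296) = √(√(-8)*(-2220) + 219961/1296) = √((2*I*√2)*(-2220) + 219961/1296) = √(-4440*I*√2 + 219961/1296) = √(219961/1296 - 4440*I*√2)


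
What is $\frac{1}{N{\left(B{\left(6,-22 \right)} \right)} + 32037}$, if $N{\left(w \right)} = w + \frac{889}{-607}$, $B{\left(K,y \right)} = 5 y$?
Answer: $\frac{607}{19378800} \approx 3.1323 \cdot 10^{-5}$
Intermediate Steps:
$N{\left(w \right)} = - \frac{889}{607} + w$ ($N{\left(w \right)} = w + 889 \left(- \frac{1}{607}\right) = w - \frac{889}{607} = - \frac{889}{607} + w$)
$\frac{1}{N{\left(B{\left(6,-22 \right)} \right)} + 32037} = \frac{1}{\left(- \frac{889}{607} + 5 \left(-22\right)\right) + 32037} = \frac{1}{\left(- \frac{889}{607} - 110\right) + 32037} = \frac{1}{- \frac{67659}{607} + 32037} = \frac{1}{\frac{19378800}{607}} = \frac{607}{19378800}$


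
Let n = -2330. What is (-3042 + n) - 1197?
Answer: -6569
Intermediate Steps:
(-3042 + n) - 1197 = (-3042 - 2330) - 1197 = -5372 - 1197 = -6569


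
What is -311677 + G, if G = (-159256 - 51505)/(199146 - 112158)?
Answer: -27112369637/86988 ≈ -3.1168e+5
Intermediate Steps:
G = -210761/86988 ≈ -2.4229
-311677 + G = -311677 - 210761/86988 = -27112369637/86988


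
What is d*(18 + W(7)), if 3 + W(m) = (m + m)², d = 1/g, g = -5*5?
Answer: -211/25 ≈ -8.4400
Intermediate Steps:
g = -25
d = -1/25 (d = 1/(-25) = -1/25 ≈ -0.040000)
W(m) = -3 + 4*m² (W(m) = -3 + (m + m)² = -3 + (2*m)² = -3 + 4*m²)
d*(18 + W(7)) = -(18 + (-3 + 4*7²))/25 = -(18 + (-3 + 4*49))/25 = -(18 + (-3 + 196))/25 = -(18 + 193)/25 = -1/25*211 = -211/25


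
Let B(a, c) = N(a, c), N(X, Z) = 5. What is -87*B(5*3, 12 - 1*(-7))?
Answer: -435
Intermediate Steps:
B(a, c) = 5
-87*B(5*3, 12 - 1*(-7)) = -87*5 = -435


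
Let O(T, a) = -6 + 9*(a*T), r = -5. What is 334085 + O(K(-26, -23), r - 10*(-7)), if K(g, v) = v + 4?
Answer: 322964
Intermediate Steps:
K(g, v) = 4 + v
O(T, a) = -6 + 9*T*a (O(T, a) = -6 + 9*(T*a) = -6 + 9*T*a)
334085 + O(K(-26, -23), r - 10*(-7)) = 334085 + (-6 + 9*(4 - 23)*(-5 - 10*(-7))) = 334085 + (-6 + 9*(-19)*(-5 + 70)) = 334085 + (-6 + 9*(-19)*65) = 334085 + (-6 - 11115) = 334085 - 11121 = 322964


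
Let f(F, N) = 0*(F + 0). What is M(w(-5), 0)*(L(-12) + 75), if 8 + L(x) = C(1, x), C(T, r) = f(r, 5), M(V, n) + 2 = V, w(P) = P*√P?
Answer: -134 - 335*I*√5 ≈ -134.0 - 749.08*I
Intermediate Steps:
w(P) = P^(3/2)
M(V, n) = -2 + V
f(F, N) = 0 (f(F, N) = 0*F = 0)
C(T, r) = 0
L(x) = -8 (L(x) = -8 + 0 = -8)
M(w(-5), 0)*(L(-12) + 75) = (-2 + (-5)^(3/2))*(-8 + 75) = (-2 - 5*I*√5)*67 = -134 - 335*I*√5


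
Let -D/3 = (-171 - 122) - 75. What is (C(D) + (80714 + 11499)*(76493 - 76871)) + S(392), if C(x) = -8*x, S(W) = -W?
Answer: -34865738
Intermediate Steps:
D = 1104 (D = -3*((-171 - 122) - 75) = -3*(-293 - 75) = -3*(-368) = 1104)
(C(D) + (80714 + 11499)*(76493 - 76871)) + S(392) = (-8*1104 + (80714 + 11499)*(76493 - 76871)) - 1*392 = (-8832 + 92213*(-378)) - 392 = (-8832 - 34856514) - 392 = -34865346 - 392 = -34865738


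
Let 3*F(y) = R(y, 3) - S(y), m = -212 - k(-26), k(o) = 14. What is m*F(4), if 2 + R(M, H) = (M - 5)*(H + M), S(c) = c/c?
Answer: 2260/3 ≈ 753.33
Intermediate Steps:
S(c) = 1
R(M, H) = -2 + (-5 + M)*(H + M) (R(M, H) = -2 + (M - 5)*(H + M) = -2 + (-5 + M)*(H + M))
m = -226 (m = -212 - 1*14 = -212 - 14 = -226)
F(y) = -6 - 2*y/3 + y²/3 (F(y) = ((-2 + y² - 5*3 - 5*y + 3*y) - 1*1)/3 = ((-2 + y² - 15 - 5*y + 3*y) - 1)/3 = ((-17 + y² - 2*y) - 1)/3 = (-18 + y² - 2*y)/3 = -6 - 2*y/3 + y²/3)
m*F(4) = -226*(-6 - ⅔*4 + (⅓)*4²) = -226*(-6 - 8/3 + (⅓)*16) = -226*(-6 - 8/3 + 16/3) = -226*(-10/3) = 2260/3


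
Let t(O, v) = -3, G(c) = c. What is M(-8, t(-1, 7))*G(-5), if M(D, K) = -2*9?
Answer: 90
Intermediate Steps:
M(D, K) = -18
M(-8, t(-1, 7))*G(-5) = -18*(-5) = 90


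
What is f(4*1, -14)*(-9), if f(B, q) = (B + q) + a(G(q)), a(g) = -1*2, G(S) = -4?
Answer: 108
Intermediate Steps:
a(g) = -2
f(B, q) = -2 + B + q (f(B, q) = (B + q) - 2 = -2 + B + q)
f(4*1, -14)*(-9) = (-2 + 4*1 - 14)*(-9) = (-2 + 4 - 14)*(-9) = -12*(-9) = 108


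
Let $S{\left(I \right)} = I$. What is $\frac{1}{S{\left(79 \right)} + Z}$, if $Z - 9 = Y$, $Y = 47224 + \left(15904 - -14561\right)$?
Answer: $\frac{1}{77777} \approx 1.2857 \cdot 10^{-5}$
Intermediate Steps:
$Y = 77689$ ($Y = 47224 + \left(15904 + 14561\right) = 47224 + 30465 = 77689$)
$Z = 77698$ ($Z = 9 + 77689 = 77698$)
$\frac{1}{S{\left(79 \right)} + Z} = \frac{1}{79 + 77698} = \frac{1}{77777}$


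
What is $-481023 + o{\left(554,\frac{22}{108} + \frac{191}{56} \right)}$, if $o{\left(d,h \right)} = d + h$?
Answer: $- \frac{726463663}{1512} \approx -4.8047 \cdot 10^{5}$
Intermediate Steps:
$-481023 + o{\left(554,\frac{22}{108} + \frac{191}{56} \right)} = -481023 + \left(554 + \left(\frac{22}{108} + \frac{191}{56}\right)\right) = -481023 + \left(554 + \left(22 \cdot \frac{1}{108} + 191 \cdot \frac{1}{56}\right)\right) = -481023 + \left(554 + \left(\frac{11}{54} + \frac{191}{56}\right)\right) = -481023 + \left(554 + \frac{5465}{1512}\right) = -481023 + \frac{843113}{1512} = - \frac{726463663}{1512}$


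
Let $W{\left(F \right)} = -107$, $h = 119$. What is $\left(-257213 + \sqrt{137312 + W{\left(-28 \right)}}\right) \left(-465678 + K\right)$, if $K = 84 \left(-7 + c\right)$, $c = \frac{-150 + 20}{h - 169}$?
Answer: $\frac{599367506694}{5} - \frac{6990714 \sqrt{15245}}{5} \approx 1.197 \cdot 10^{11}$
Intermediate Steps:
$c = \frac{13}{5}$ ($c = \frac{-150 + 20}{119 - 169} = - \frac{130}{-50} = \left(-130\right) \left(- \frac{1}{50}\right) = \frac{13}{5} \approx 2.6$)
$K = - \frac{1848}{5}$ ($K = 84 \left(-7 + \frac{13}{5}\right) = 84 \left(- \frac{22}{5}\right) = - \frac{1848}{5} \approx -369.6$)
$\left(-257213 + \sqrt{137312 + W{\left(-28 \right)}}\right) \left(-465678 + K\right) = \left(-257213 + \sqrt{137312 - 107}\right) \left(-465678 - \frac{1848}{5}\right) = \left(-257213 + \sqrt{137205}\right) \left(- \frac{2330238}{5}\right) = \left(-257213 + 3 \sqrt{15245}\right) \left(- \frac{2330238}{5}\right) = \frac{599367506694}{5} - \frac{6990714 \sqrt{15245}}{5}$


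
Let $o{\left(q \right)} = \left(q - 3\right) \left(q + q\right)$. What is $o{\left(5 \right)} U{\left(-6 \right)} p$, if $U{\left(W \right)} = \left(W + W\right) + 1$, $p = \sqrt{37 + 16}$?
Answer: $- 220 \sqrt{53} \approx -1601.6$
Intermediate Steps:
$o{\left(q \right)} = 2 q \left(-3 + q\right)$ ($o{\left(q \right)} = \left(-3 + q\right) 2 q = 2 q \left(-3 + q\right)$)
$p = \sqrt{53} \approx 7.2801$
$U{\left(W \right)} = 1 + 2 W$ ($U{\left(W \right)} = 2 W + 1 = 1 + 2 W$)
$o{\left(5 \right)} U{\left(-6 \right)} p = 2 \cdot 5 \left(-3 + 5\right) \left(1 + 2 \left(-6\right)\right) \sqrt{53} = 2 \cdot 5 \cdot 2 \left(1 - 12\right) \sqrt{53} = 20 \left(-11\right) \sqrt{53} = - 220 \sqrt{53}$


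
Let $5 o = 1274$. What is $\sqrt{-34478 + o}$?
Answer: $\frac{2 i \sqrt{213895}}{5} \approx 185.0 i$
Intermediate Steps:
$o = \frac{1274}{5}$ ($o = \frac{1}{5} \cdot 1274 = \frac{1274}{5} \approx 254.8$)
$\sqrt{-34478 + o} = \sqrt{-34478 + \frac{1274}{5}} = \sqrt{- \frac{171116}{5}} = \frac{2 i \sqrt{213895}}{5}$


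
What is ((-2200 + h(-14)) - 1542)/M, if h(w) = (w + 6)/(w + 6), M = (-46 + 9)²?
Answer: -3741/1369 ≈ -2.7327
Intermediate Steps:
M = 1369 (M = (-37)² = 1369)
h(w) = 1 (h(w) = (6 + w)/(6 + w) = 1)
((-2200 + h(-14)) - 1542)/M = ((-2200 + 1) - 1542)/1369 = (-2199 - 1542)*(1/1369) = -3741*1/1369 = -3741/1369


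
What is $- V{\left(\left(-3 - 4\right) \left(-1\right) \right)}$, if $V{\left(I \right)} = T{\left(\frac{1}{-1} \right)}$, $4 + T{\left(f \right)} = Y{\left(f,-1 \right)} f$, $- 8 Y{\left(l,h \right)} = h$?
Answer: $\frac{33}{8} \approx 4.125$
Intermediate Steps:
$Y{\left(l,h \right)} = - \frac{h}{8}$
$T{\left(f \right)} = -4 + \frac{f}{8}$ ($T{\left(f \right)} = -4 + \left(- \frac{1}{8}\right) \left(-1\right) f = -4 + \frac{f}{8}$)
$V{\left(I \right)} = - \frac{33}{8}$ ($V{\left(I \right)} = -4 + \frac{1}{8 \left(-1\right)} = -4 + \frac{1}{8} \left(-1\right) = -4 - \frac{1}{8} = - \frac{33}{8}$)
$- V{\left(\left(-3 - 4\right) \left(-1\right) \right)} = \left(-1\right) \left(- \frac{33}{8}\right) = \frac{33}{8}$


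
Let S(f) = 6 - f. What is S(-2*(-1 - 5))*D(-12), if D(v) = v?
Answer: 72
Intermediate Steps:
S(-2*(-1 - 5))*D(-12) = (6 - (-2)*(-1 - 5))*(-12) = (6 - (-2)*(-6))*(-12) = (6 - 1*12)*(-12) = (6 - 12)*(-12) = -6*(-12) = 72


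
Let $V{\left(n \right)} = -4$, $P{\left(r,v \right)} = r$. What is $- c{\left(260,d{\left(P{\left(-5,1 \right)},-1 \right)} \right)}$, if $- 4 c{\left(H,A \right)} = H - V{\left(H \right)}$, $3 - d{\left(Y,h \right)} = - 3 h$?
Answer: $66$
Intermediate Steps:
$d{\left(Y,h \right)} = 3 + 3 h$ ($d{\left(Y,h \right)} = 3 - - 3 h = 3 + 3 h$)
$c{\left(H,A \right)} = -1 - \frac{H}{4}$ ($c{\left(H,A \right)} = - \frac{H - -4}{4} = - \frac{H + 4}{4} = - \frac{4 + H}{4} = -1 - \frac{H}{4}$)
$- c{\left(260,d{\left(P{\left(-5,1 \right)},-1 \right)} \right)} = - (-1 - 65) = \left(-1\right) \left(-66\right) = 66$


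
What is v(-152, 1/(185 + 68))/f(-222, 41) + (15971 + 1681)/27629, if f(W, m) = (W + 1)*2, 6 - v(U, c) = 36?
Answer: 4315527/6106009 ≈ 0.70677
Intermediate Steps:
v(U, c) = -30 (v(U, c) = 6 - 1*36 = 6 - 36 = -30)
f(W, m) = 2 + 2*W (f(W, m) = (1 + W)*2 = 2 + 2*W)
v(-152, 1/(185 + 68))/f(-222, 41) + (15971 + 1681)/27629 = -30/(2 + 2*(-222)) + (15971 + 1681)/27629 = -30/(2 - 444) + 17652*(1/27629) = -30/(-442) + 17652/27629 = -30*(-1/442) + 17652/27629 = 15/221 + 17652/27629 = 4315527/6106009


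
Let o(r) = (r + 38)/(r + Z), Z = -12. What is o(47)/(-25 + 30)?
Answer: 17/35 ≈ 0.48571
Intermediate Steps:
o(r) = (38 + r)/(-12 + r) (o(r) = (r + 38)/(r - 12) = (38 + r)/(-12 + r))
o(47)/(-25 + 30) = ((38 + 47)/(-12 + 47))/(-25 + 30) = (85/35)/5 = ((1/35)*85)/5 = (1/5)*(17/7) = 17/35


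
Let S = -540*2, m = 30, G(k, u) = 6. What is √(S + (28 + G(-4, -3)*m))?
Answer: 2*I*√218 ≈ 29.53*I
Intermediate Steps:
S = -1080
√(S + (28 + G(-4, -3)*m)) = √(-1080 + (28 + 6*30)) = √(-1080 + (28 + 180)) = √(-1080 + 208) = √(-872) = 2*I*√218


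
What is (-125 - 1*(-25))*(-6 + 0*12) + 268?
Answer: 868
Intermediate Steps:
(-125 - 1*(-25))*(-6 + 0*12) + 268 = (-125 + 25)*(-6 + 0) + 268 = -100*(-6) + 268 = 600 + 268 = 868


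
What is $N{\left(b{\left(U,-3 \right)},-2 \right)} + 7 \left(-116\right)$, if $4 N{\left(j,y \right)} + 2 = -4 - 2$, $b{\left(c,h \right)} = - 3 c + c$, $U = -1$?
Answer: $-814$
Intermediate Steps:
$b{\left(c,h \right)} = - 2 c$
$N{\left(j,y \right)} = -2$ ($N{\left(j,y \right)} = - \frac{1}{2} + \frac{-4 - 2}{4} = - \frac{1}{2} + \frac{1}{4} \left(-6\right) = - \frac{1}{2} - \frac{3}{2} = -2$)
$N{\left(b{\left(U,-3 \right)},-2 \right)} + 7 \left(-116\right) = -2 + 7 \left(-116\right) = -2 - 812 = -814$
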